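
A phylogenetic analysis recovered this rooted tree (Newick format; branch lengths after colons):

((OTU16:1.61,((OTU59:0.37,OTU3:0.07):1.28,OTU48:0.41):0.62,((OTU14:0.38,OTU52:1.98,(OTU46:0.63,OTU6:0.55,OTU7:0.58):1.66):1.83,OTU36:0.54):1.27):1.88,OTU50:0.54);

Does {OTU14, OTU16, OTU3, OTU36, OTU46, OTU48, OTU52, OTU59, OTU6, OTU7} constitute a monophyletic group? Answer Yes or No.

The most recent common ancestor of these taxa subtends (OTU16,((OTU59,OTU3),OTU48),((OTU14,OTU52,(OTU46,OTU6,OTU7)),OTU36)).
That clade has exactly 10 tips — every listed taxon and nothing else — so the group is monophyletic.

Yes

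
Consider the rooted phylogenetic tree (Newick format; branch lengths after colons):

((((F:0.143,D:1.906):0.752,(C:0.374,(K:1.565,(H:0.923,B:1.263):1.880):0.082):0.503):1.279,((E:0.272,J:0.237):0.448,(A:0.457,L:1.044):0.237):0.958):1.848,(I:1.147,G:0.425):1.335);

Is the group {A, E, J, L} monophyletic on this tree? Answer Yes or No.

Yes

The most recent common ancestor of these taxa subtends ((E,J),(A,L)).
That clade has exactly 4 tips — every listed taxon and nothing else — so the group is monophyletic.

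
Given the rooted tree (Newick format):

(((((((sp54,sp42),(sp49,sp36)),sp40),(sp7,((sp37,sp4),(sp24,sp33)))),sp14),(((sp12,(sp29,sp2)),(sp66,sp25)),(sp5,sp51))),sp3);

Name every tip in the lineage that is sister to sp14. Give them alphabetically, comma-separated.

sp24, sp33, sp36, sp37, sp4, sp40, sp42, sp49, sp54, sp7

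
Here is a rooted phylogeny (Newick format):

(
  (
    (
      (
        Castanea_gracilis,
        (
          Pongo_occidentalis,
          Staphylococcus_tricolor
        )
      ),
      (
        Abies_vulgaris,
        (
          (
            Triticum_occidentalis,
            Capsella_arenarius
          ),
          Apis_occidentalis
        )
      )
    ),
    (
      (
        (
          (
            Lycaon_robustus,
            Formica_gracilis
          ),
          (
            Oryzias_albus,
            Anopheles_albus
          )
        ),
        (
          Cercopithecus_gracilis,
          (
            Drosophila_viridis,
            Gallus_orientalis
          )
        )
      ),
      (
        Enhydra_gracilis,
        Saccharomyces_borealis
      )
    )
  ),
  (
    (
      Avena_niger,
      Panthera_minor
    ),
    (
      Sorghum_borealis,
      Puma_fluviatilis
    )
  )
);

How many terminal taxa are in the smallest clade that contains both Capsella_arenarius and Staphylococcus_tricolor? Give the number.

The MRCA of Capsella_arenarius and Staphylococcus_tricolor is the node subtending ((Castanea_gracilis,(Pongo_occidentalis,Staphylococcus_tricolor)),(Abies_vulgaris,((Triticum_occidentalis,Capsella_arenarius),Apis_occidentalis))).
That clade contains 7 terminal taxa: Abies_vulgaris, Apis_occidentalis, Capsella_arenarius, Castanea_gracilis, Pongo_occidentalis, Staphylococcus_tricolor, Triticum_occidentalis.

7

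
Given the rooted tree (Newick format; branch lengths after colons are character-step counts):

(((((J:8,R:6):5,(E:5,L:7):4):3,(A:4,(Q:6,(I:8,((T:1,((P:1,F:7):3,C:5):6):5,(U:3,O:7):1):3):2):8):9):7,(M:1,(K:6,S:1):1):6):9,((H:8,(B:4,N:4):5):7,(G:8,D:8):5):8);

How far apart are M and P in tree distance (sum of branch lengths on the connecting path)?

The path runs M → … → MRCA → … → P; the MRCA is the node subtending ((((J,R),(E,L)),(A,(Q,(I,((T,((P,F),C)),(U,O)))))),(M,(K,S))).
Branch lengths along that path: 1 + 6 + 7 + 9 + 8 + 2 + 3 + 5 + 6 + 3 + 1 = 51.

51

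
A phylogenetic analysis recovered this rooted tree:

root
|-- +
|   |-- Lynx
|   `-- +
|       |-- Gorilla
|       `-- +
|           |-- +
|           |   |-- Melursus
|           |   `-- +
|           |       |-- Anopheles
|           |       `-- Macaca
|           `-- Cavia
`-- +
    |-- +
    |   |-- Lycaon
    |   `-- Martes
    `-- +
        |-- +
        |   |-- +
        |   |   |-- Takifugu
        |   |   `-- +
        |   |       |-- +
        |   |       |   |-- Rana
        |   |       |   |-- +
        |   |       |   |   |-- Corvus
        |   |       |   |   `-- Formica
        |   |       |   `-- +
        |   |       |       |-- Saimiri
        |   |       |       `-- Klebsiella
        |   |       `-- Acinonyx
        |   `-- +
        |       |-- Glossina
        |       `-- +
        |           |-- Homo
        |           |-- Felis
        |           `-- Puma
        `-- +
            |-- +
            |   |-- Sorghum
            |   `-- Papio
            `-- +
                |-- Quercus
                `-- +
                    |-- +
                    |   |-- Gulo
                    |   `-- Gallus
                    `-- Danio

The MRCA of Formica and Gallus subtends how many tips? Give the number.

17

The MRCA of Formica and Gallus is the node subtending (((Takifugu,((Rana,(Corvus,Formica),(Saimiri,Klebsiella)),Acinonyx)),(Glossina,(Homo,Felis,Puma))),((Sorghum,Papio),(Quercus,((Gulo,Gallus),Danio)))).
That clade contains 17 terminal taxa: Acinonyx, Corvus, Danio, Felis, Formica, Gallus, Glossina, Gulo, Homo, Klebsiella, Papio, Puma, Quercus, Rana, Saimiri, Sorghum, Takifugu.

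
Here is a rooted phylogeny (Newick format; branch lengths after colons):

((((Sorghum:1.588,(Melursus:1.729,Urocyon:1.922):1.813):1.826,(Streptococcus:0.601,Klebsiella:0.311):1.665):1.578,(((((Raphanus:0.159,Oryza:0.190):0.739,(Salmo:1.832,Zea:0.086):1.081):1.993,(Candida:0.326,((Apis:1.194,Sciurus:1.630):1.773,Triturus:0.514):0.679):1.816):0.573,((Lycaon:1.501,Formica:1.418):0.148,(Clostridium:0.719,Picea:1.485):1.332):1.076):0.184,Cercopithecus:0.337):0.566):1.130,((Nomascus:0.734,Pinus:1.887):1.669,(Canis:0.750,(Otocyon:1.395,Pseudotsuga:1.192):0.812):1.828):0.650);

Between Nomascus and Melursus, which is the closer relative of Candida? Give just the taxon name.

The MRCA of Candida and Melursus subtends (((Sorghum,(Melursus,Urocyon)),(Streptococcus,Klebsiella)),(((((Raphanus,Oryza),(Salmo,Zea)),(Candida,((Apis,Sciurus),Triturus))),((Lycaon,Formica),(Clostridium,Picea))),Cercopithecus)) (18 taxa).
The MRCA of Candida and Nomascus is the root, subtending the entire tree (23 taxa).
The first is nested inside the second, so Candida shares a more recent common ancestor with Melursus.

Melursus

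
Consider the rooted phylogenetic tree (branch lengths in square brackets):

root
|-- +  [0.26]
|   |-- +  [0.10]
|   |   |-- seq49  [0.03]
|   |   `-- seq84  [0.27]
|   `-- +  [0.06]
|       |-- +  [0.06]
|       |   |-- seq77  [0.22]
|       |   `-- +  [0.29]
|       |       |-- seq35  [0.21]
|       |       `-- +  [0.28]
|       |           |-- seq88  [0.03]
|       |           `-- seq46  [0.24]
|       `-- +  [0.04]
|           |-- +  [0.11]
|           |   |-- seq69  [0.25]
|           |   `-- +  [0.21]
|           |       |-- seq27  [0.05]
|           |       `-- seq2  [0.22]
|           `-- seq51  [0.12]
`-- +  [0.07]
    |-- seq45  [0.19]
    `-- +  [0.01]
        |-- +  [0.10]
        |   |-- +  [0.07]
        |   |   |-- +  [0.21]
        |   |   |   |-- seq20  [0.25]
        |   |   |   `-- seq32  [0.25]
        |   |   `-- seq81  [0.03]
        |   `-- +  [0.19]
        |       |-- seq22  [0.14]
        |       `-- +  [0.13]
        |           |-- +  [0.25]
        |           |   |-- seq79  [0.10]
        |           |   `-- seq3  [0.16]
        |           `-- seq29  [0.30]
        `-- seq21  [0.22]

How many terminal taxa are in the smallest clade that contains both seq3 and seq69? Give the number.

19

The MRCA of seq3 and seq69 is the root, so the clade is the entire tree.
That clade contains 19 terminal taxa: seq2, seq20, seq21, seq22, seq27, seq29, seq3, seq32, seq35, seq45, seq46, seq49, seq51, seq69, seq77, seq79, seq81, seq84, seq88.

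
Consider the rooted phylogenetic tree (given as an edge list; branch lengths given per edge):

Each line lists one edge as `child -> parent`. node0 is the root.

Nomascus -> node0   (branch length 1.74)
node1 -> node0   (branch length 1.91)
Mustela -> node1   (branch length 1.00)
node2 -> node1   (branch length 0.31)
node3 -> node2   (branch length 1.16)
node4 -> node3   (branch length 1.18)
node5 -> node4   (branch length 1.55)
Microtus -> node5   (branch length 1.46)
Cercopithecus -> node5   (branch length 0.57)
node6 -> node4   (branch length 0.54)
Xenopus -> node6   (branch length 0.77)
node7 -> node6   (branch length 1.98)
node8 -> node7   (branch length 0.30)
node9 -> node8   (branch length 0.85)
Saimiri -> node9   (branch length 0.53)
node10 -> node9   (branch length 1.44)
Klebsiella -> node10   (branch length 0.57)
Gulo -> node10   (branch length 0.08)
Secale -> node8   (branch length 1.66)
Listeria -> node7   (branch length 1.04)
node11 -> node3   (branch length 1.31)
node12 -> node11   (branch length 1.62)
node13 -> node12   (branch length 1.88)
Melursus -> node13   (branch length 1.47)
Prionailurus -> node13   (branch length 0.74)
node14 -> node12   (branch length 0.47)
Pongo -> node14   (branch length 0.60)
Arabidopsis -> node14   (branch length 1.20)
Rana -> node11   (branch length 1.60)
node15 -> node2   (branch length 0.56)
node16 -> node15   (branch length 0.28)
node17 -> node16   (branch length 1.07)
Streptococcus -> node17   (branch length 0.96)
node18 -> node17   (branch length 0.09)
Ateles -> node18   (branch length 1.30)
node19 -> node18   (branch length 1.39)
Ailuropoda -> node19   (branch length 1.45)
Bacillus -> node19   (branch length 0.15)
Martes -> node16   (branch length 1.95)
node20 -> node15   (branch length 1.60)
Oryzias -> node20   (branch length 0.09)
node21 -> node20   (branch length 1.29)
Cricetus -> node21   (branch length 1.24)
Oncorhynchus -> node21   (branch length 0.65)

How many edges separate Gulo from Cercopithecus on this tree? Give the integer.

The MRCA of Gulo and Cercopithecus is the node subtending ((Microtus,Cercopithecus),(Xenopus,(((Saimiri,(Klebsiella,Gulo)),Secale),Listeria))).
From Gulo up to that node: 6 branches. From Cercopithecus up to the same node: 2 branches. Total: 6 + 2 = 8.

8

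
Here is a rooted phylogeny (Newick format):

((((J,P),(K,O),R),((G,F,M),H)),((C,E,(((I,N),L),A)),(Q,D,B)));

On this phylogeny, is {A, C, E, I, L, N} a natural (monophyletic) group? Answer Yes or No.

Yes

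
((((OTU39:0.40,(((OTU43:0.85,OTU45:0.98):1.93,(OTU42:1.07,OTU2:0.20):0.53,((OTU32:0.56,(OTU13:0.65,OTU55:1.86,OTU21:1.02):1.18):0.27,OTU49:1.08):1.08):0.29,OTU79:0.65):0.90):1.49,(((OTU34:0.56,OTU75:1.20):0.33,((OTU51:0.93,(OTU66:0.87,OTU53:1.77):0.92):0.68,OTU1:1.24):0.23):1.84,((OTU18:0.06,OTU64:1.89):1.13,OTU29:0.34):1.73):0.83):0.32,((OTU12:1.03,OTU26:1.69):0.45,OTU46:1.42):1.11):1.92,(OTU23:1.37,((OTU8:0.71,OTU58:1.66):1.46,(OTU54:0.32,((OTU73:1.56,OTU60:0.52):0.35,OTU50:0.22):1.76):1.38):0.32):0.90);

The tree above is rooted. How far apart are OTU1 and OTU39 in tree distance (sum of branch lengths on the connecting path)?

6.03

The path runs OTU1 → … → MRCA → … → OTU39; the MRCA is the node subtending ((OTU39,(((OTU43,OTU45),(OTU42,OTU2),((OTU32,(OTU13,OTU55,OTU21)),OTU49)),OTU79)),(((OTU34,OTU75),((OTU51,(OTU66,OTU53)),OTU1)),((OTU18,OTU64),OTU29))).
Branch lengths along that path: 1.24 + 0.23 + 1.84 + 0.83 + 1.49 + 0.40 = 6.03.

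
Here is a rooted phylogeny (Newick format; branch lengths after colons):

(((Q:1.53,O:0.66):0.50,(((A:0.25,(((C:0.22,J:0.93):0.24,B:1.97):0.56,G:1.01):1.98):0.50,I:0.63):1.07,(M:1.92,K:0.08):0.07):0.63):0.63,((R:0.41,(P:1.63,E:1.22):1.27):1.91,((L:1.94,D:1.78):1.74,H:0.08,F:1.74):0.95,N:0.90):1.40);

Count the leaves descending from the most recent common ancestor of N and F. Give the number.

8

The MRCA of N and F is the node subtending ((R,(P,E)),((L,D),H,F),N).
That clade contains 8 terminal taxa: D, E, F, H, L, N, P, R.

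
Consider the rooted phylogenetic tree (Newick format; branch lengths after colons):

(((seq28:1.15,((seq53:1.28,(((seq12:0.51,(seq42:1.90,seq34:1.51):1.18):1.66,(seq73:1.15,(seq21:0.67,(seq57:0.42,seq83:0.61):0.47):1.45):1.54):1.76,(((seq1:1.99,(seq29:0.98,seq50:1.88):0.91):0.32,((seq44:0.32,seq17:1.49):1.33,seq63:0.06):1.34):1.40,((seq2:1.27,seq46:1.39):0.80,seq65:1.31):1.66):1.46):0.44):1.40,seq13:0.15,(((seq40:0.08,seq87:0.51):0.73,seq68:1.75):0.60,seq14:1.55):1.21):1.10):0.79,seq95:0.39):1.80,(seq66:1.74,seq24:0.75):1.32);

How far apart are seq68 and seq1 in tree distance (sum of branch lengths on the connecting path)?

The path runs seq68 → … → MRCA → … → seq1; the MRCA is the node subtending ((seq53,(((seq12,(seq42,seq34)),(seq73,(seq21,(seq57,seq83)))),(((seq1,(seq29,seq50)),((seq44,seq17),seq63)),((seq2,seq46),seq65)))),seq13,(((seq40,seq87),seq68),seq14)).
Branch lengths along that path: 1.75 + 0.60 + 1.21 + 1.40 + 0.44 + 1.46 + 1.40 + 0.32 + 1.99 = 10.57.

10.57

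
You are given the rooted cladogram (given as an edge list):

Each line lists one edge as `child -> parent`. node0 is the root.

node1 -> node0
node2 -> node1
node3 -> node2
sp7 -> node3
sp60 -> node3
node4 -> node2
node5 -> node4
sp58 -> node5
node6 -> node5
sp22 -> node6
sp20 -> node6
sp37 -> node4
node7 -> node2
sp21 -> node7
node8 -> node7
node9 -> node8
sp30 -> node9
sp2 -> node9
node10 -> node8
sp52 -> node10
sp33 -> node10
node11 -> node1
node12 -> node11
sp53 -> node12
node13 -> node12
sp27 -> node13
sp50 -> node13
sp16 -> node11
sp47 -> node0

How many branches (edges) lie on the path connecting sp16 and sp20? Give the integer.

7

The MRCA of sp16 and sp20 is the node subtending (((sp7,sp60),((sp58,(sp22,sp20)),sp37),(sp21,((sp30,sp2),(sp52,sp33)))),((sp53,(sp27,sp50)),sp16)).
From sp16 up to that node: 2 branches. From sp20 up to the same node: 5 branches. Total: 2 + 5 = 7.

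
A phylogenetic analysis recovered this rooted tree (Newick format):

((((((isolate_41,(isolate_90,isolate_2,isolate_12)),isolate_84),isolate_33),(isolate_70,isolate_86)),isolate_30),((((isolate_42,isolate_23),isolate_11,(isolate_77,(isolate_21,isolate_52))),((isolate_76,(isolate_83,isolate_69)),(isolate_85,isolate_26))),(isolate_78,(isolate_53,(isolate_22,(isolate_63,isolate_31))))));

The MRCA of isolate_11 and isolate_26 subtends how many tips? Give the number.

11

The MRCA of isolate_11 and isolate_26 is the node subtending (((isolate_42,isolate_23),isolate_11,(isolate_77,(isolate_21,isolate_52))),((isolate_76,(isolate_83,isolate_69)),(isolate_85,isolate_26))).
That clade contains 11 terminal taxa: isolate_11, isolate_21, isolate_23, isolate_26, isolate_42, isolate_52, isolate_69, isolate_76, isolate_77, isolate_83, isolate_85.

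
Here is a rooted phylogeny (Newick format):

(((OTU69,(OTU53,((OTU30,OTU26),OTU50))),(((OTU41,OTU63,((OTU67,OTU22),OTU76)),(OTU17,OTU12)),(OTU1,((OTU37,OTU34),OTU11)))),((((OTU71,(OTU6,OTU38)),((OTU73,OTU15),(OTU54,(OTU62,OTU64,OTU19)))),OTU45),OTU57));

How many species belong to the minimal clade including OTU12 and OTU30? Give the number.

16

The MRCA of OTU12 and OTU30 is the node subtending ((OTU69,(OTU53,((OTU30,OTU26),OTU50))),(((OTU41,OTU63,((OTU67,OTU22),OTU76)),(OTU17,OTU12)),(OTU1,((OTU37,OTU34),OTU11)))).
That clade contains 16 terminal taxa: OTU1, OTU11, OTU12, OTU17, OTU22, OTU26, OTU30, OTU34, OTU37, OTU41, OTU50, OTU53, OTU63, OTU67, OTU69, OTU76.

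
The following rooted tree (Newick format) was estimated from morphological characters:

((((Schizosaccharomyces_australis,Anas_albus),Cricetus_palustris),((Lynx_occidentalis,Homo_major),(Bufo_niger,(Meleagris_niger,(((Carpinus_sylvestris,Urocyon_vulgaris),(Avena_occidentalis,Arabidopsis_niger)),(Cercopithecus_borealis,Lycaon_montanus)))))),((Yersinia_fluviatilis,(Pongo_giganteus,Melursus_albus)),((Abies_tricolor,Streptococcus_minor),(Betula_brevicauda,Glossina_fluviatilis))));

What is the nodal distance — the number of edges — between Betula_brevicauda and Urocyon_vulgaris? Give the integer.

12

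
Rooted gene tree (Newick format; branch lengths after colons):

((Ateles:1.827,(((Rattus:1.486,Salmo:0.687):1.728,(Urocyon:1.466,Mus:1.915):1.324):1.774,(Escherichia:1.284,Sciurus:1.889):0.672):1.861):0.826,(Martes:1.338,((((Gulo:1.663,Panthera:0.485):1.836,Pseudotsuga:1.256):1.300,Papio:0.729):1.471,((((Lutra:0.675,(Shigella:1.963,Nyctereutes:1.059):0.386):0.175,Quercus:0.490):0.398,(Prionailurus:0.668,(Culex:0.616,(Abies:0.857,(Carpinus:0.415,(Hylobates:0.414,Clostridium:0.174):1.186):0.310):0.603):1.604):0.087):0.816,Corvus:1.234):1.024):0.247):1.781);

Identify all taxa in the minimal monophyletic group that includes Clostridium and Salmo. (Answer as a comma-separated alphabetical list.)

Abies, Ateles, Carpinus, Clostridium, Corvus, Culex, Escherichia, Gulo, Hylobates, Lutra, Martes, Mus, Nyctereutes, Panthera, Papio, Prionailurus, Pseudotsuga, Quercus, Rattus, Salmo, Sciurus, Shigella, Urocyon

Tracing Clostridium: it sits inside (Hylobates,Clostridium).
Tracing Salmo: it sits inside (Rattus,Salmo).
The smallest clade enclosing both is the whole tree (their MRCA is the root), so the answer is all 23 tips in alphabetical order.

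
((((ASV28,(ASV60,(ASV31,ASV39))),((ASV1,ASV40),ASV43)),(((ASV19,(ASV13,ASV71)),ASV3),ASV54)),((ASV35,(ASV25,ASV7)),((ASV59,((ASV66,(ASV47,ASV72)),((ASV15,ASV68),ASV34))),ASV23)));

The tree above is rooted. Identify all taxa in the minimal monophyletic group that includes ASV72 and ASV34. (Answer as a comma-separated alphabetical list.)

Tracing ASV72: it sits inside (ASV47,ASV72).
Tracing ASV34: it sits inside ((ASV15,ASV68),ASV34).
The smallest clade enclosing both is ((ASV66,(ASV47,ASV72)),((ASV15,ASV68),ASV34)); the answer is its 6 terminal taxa in alphabetical order.

ASV15, ASV34, ASV47, ASV66, ASV68, ASV72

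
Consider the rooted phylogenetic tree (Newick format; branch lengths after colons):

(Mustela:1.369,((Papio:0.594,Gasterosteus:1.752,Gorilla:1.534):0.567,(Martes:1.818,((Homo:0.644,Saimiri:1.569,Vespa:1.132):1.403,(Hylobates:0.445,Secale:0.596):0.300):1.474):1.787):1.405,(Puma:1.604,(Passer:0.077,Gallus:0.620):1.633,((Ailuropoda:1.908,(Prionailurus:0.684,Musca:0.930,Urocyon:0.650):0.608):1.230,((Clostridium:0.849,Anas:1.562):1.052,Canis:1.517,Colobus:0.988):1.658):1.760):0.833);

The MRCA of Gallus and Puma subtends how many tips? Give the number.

The MRCA of Gallus and Puma is the node subtending (Puma,(Passer,Gallus),((Ailuropoda,(Prionailurus,Musca,Urocyon)),((Clostridium,Anas),Canis,Colobus))).
That clade contains 11 terminal taxa: Ailuropoda, Anas, Canis, Clostridium, Colobus, Gallus, Musca, Passer, Prionailurus, Puma, Urocyon.

11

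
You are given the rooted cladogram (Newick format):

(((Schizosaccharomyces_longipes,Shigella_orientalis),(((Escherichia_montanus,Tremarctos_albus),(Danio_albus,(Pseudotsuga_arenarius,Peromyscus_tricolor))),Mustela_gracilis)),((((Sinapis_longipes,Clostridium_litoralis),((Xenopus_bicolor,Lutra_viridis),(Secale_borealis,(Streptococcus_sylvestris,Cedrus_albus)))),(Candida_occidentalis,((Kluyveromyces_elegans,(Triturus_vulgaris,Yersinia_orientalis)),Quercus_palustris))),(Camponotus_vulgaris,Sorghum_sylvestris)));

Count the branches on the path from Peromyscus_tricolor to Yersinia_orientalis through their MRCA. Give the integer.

The MRCA of Peromyscus_tricolor and Yersinia_orientalis is the root of the tree.
From Peromyscus_tricolor up to that node: 6 branches. From Yersinia_orientalis up to the same node: 7 branches. Total: 6 + 7 = 13.

13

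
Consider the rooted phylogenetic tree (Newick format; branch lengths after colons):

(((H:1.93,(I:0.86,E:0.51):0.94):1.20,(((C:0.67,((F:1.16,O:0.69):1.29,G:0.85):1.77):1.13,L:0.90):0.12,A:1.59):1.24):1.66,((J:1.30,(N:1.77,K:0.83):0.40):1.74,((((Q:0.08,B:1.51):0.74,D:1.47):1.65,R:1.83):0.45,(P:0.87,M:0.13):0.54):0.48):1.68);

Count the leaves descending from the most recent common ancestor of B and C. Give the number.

The MRCA of B and C is the root, so the clade is the entire tree.
That clade contains 18 terminal taxa: A, B, C, D, E, F, G, H, I, J, K, L, M, N, O, P, Q, R.

18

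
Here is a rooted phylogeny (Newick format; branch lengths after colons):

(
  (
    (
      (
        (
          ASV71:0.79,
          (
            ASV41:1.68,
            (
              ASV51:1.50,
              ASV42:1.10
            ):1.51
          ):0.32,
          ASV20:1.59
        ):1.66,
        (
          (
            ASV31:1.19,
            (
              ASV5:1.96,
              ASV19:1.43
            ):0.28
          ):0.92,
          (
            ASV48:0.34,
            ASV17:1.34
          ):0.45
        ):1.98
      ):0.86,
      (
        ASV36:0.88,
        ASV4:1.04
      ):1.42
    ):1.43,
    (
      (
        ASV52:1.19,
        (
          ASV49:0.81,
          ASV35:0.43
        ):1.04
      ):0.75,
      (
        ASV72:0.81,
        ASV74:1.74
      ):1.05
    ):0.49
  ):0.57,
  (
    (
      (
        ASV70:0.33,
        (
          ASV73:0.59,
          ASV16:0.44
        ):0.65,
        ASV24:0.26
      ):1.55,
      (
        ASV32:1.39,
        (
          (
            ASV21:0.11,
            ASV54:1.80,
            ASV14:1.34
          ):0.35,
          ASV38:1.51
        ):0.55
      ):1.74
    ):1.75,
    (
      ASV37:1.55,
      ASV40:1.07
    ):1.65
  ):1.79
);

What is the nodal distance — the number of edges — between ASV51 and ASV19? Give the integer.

8

The MRCA of ASV51 and ASV19 is the node subtending ((ASV71,(ASV41,(ASV51,ASV42)),ASV20),((ASV31,(ASV5,ASV19)),(ASV48,ASV17))).
From ASV51 up to that node: 4 branches. From ASV19 up to the same node: 4 branches. Total: 4 + 4 = 8.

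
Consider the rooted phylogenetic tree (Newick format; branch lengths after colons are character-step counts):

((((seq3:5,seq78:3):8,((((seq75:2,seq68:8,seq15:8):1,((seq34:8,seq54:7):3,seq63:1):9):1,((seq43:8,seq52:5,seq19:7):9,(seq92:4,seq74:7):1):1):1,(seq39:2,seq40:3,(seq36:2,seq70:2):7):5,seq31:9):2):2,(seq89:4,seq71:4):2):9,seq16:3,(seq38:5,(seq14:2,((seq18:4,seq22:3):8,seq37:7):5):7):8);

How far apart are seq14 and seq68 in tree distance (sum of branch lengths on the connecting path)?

41

The path runs seq14 → … → MRCA → … → seq68; the MRCA is the root of the tree.
Branch lengths along that path: 2 + 7 + 8 + 9 + 2 + 2 + 1 + 1 + 1 + 8 = 41.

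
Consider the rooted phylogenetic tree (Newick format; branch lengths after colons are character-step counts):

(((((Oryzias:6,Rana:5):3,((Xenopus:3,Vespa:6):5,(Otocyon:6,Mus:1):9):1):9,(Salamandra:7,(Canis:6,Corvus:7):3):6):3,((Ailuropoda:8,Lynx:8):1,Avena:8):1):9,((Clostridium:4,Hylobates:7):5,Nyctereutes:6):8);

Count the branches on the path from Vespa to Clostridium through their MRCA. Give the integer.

9

The MRCA of Vespa and Clostridium is the root of the tree.
From Vespa up to that node: 6 branches. From Clostridium up to the same node: 3 branches. Total: 6 + 3 = 9.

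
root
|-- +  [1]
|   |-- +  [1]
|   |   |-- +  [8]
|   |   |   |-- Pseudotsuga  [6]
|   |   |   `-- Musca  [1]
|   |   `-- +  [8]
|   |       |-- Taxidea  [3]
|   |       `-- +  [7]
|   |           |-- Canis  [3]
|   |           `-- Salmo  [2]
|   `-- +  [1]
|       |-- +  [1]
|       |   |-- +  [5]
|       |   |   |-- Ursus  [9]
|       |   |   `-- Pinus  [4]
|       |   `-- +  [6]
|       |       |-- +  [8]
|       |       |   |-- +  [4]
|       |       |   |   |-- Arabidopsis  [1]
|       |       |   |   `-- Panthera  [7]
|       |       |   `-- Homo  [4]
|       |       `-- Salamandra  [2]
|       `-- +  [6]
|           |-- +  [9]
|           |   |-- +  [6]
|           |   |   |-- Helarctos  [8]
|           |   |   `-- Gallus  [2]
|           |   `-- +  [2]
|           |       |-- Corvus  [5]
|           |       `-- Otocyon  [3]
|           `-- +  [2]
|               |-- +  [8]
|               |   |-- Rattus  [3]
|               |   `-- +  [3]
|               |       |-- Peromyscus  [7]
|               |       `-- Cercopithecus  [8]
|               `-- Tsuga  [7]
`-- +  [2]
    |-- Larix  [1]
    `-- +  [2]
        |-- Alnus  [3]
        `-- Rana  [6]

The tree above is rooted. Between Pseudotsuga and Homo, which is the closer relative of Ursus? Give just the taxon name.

Homo

The MRCA of Ursus and Homo subtends ((Ursus,Pinus),(((Arabidopsis,Panthera),Homo),Salamandra)) (6 taxa).
The MRCA of Ursus and Pseudotsuga subtends (((Pseudotsuga,Musca),(Taxidea,(Canis,Salmo))),(((Ursus,Pinus),(((Arabidopsis,Panthera),Homo),Salamandra)),(((Helarctos,Gallus),(Corvus,Otocyon)),((Rattus,(Peromyscus,Cercopithecus)),Tsuga)))) (19 taxa).
The first is nested inside the second, so Ursus shares a more recent common ancestor with Homo.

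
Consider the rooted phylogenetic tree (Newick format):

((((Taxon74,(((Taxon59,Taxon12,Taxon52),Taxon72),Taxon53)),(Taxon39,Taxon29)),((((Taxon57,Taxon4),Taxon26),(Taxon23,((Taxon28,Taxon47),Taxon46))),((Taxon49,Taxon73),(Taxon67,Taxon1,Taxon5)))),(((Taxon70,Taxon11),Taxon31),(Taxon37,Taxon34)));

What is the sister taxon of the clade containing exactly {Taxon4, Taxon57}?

Taxon26

The clade containing exactly {Taxon4, Taxon57} attaches to the tree at the node subtending ((Taxon57,Taxon4),Taxon26).
The other lineage descending from that same node — the sister group — is the single tip Taxon26.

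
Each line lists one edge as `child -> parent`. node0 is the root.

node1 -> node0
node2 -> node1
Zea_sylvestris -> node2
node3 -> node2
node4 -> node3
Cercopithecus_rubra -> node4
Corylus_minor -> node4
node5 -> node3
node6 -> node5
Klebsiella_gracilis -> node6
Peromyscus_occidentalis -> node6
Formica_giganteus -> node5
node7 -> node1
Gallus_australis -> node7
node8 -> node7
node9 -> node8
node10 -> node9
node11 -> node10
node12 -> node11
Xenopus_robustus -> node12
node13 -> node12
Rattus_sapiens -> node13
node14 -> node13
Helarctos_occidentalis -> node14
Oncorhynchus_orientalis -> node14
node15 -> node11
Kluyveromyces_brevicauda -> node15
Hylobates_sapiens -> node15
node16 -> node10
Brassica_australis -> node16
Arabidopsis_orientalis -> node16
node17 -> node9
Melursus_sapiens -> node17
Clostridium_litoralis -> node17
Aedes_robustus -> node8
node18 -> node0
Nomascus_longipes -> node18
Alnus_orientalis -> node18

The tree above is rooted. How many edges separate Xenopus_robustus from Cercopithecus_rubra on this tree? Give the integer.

11

The MRCA of Xenopus_robustus and Cercopithecus_rubra is the node subtending ((Zea_sylvestris,((Cercopithecus_rubra,Corylus_minor),((Klebsiella_gracilis,Peromyscus_occidentalis),Formica_giganteus))),(Gallus_australis,(((((Xenopus_robustus,(Rattus_sapiens,(Helarctos_occidentalis,Oncorhynchus_orientalis))),(Kluyveromyces_brevicauda,Hylobates_sapiens)),(Brassica_australis,Arabidopsis_orientalis)),(Melursus_sapiens,Clostridium_litoralis)),Aedes_robustus))).
From Xenopus_robustus up to that node: 7 branches. From Cercopithecus_rubra up to the same node: 4 branches. Total: 7 + 4 = 11.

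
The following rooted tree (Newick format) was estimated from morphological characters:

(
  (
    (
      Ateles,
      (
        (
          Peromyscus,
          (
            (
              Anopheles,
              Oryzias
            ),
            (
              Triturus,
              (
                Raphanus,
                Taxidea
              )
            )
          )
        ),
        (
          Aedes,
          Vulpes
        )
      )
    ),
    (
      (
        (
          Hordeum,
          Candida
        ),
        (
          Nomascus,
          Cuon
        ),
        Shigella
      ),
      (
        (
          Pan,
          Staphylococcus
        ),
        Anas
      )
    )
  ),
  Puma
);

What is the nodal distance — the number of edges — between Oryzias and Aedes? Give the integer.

6

The MRCA of Oryzias and Aedes is the node subtending ((Peromyscus,((Anopheles,Oryzias),(Triturus,(Raphanus,Taxidea)))),(Aedes,Vulpes)).
From Oryzias up to that node: 4 branches. From Aedes up to the same node: 2 branches. Total: 4 + 2 = 6.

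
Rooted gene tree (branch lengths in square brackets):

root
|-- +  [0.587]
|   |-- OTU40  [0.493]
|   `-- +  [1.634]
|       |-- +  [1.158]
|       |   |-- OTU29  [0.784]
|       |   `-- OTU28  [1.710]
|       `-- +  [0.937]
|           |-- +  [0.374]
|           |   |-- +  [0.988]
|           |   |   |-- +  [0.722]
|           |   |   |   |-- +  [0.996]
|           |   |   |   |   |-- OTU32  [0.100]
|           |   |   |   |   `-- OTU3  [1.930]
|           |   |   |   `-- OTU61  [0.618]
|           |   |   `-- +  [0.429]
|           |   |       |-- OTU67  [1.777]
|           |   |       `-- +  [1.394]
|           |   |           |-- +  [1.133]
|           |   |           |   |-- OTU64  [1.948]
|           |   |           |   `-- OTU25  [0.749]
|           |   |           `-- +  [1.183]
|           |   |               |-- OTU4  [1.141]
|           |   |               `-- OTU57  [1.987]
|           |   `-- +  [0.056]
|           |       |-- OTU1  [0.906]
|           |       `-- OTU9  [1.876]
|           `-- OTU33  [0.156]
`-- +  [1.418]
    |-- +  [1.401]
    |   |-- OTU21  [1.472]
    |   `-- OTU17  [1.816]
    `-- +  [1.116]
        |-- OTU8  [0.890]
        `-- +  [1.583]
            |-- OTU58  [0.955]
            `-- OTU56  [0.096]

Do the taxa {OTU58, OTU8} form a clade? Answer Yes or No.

The MRCA of the listed taxa subtends (OTU8,(OTU58,OTU56)).
That clade also contains OTU56, which is not in the proposed group, so the group is not monophyletic.

No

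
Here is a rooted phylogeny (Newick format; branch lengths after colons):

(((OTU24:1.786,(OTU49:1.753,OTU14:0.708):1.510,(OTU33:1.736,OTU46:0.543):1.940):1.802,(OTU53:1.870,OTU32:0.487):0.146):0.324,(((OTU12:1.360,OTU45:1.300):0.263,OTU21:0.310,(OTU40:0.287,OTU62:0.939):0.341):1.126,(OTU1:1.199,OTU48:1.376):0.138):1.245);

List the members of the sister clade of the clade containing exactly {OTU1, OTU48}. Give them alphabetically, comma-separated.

OTU12, OTU21, OTU40, OTU45, OTU62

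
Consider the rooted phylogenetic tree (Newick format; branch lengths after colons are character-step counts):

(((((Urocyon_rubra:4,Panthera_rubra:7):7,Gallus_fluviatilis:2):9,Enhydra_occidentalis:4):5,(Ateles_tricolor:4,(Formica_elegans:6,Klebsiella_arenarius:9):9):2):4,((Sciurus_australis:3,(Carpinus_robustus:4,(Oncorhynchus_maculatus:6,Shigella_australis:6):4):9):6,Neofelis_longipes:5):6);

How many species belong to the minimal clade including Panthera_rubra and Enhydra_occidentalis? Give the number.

4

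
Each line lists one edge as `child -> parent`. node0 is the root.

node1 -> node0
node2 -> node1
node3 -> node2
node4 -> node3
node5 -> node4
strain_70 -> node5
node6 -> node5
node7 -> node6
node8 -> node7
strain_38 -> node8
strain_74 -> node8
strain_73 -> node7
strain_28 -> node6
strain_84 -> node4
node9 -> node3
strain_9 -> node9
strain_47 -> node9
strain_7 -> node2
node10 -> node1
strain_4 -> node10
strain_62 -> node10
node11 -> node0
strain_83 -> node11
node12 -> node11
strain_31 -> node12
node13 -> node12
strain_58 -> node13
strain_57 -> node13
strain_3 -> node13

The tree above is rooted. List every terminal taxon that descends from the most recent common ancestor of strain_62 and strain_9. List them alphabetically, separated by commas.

strain_28, strain_38, strain_4, strain_47, strain_62, strain_7, strain_70, strain_73, strain_74, strain_84, strain_9

Tracing strain_62: it sits inside (strain_4,strain_62).
Tracing strain_9: it sits inside (strain_9,strain_47).
The smallest clade enclosing both is (((((strain_70,(((strain_38,strain_74),strain_73),strain_28)),strain_84),(strain_9,strain_47)),strain_7),(strain_4,strain_62)); the answer is its 11 terminal taxa in alphabetical order.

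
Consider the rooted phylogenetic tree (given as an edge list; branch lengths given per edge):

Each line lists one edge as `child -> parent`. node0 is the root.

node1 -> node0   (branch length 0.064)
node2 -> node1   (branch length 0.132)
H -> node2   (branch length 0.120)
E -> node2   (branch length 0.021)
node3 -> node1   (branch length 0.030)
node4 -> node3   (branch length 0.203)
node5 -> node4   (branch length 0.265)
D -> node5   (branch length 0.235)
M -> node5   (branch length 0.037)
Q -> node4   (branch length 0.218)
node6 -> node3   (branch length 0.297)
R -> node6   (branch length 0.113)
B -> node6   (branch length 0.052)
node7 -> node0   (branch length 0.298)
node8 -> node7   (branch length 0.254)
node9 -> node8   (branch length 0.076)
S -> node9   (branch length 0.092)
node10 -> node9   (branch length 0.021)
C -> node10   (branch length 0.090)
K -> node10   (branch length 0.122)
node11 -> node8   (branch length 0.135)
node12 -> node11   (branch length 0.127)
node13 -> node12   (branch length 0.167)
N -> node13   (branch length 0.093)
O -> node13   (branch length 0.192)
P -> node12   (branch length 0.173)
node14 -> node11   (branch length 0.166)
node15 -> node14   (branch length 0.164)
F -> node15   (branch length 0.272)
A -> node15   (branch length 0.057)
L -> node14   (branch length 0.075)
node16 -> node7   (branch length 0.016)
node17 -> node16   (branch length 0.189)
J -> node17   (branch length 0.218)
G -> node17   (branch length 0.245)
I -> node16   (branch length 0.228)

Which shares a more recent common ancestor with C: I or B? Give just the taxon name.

I

The MRCA of C and I subtends (((S,(C,K)),(((N,O),P),((F,A),L))),((J,G),I)) (12 taxa).
The MRCA of C and B is the root, subtending the entire tree (19 taxa).
The first is nested inside the second, so C shares a more recent common ancestor with I.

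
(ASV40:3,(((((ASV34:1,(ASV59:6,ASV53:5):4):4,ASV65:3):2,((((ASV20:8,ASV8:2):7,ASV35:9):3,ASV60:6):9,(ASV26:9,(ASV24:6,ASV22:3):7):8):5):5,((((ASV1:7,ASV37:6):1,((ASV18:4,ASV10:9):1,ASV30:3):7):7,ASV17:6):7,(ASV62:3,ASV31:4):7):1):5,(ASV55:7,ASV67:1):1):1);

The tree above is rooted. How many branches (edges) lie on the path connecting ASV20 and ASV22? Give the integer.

7

The MRCA of ASV20 and ASV22 is the node subtending ((((ASV20,ASV8),ASV35),ASV60),(ASV26,(ASV24,ASV22))).
From ASV20 up to that node: 4 branches. From ASV22 up to the same node: 3 branches. Total: 4 + 3 = 7.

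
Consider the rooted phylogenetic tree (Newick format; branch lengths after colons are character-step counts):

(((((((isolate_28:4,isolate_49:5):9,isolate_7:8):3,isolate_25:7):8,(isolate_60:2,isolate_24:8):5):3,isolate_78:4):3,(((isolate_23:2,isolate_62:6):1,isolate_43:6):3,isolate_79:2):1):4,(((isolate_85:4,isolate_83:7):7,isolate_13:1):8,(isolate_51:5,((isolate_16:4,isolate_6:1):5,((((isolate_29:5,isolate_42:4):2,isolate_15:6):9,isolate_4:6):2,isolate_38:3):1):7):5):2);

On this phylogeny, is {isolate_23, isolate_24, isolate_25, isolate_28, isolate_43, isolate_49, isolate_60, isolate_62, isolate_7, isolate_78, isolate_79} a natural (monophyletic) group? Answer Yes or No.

Yes

The most recent common ancestor of these taxa subtends ((((((isolate_28,isolate_49),isolate_7),isolate_25),(isolate_60,isolate_24)),isolate_78),(((isolate_23,isolate_62),isolate_43),isolate_79)).
That clade has exactly 11 tips — every listed taxon and nothing else — so the group is monophyletic.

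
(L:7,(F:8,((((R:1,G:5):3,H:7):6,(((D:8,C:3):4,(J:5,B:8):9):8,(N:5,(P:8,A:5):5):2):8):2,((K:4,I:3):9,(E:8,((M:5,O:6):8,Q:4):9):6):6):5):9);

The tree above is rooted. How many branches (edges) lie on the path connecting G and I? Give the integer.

The MRCA of G and I is the node subtending ((((R,G),H),(((D,C),(J,B)),(N,(P,A)))),((K,I),(E,((M,O),Q)))).
From G up to that node: 4 branches. From I up to the same node: 3 branches. Total: 4 + 3 = 7.

7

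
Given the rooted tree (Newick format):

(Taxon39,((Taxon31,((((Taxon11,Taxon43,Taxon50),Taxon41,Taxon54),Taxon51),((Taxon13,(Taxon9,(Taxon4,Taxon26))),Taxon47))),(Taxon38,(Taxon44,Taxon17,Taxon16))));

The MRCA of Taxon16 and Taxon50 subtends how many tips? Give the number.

16

The MRCA of Taxon16 and Taxon50 is the node subtending ((Taxon31,((((Taxon11,Taxon43,Taxon50),Taxon41,Taxon54),Taxon51),((Taxon13,(Taxon9,(Taxon4,Taxon26))),Taxon47))),(Taxon38,(Taxon44,Taxon17,Taxon16))).
That clade contains 16 terminal taxa: Taxon11, Taxon13, Taxon16, Taxon17, Taxon26, Taxon31, Taxon38, Taxon4, Taxon41, Taxon43, Taxon44, Taxon47, Taxon50, Taxon51, Taxon54, Taxon9.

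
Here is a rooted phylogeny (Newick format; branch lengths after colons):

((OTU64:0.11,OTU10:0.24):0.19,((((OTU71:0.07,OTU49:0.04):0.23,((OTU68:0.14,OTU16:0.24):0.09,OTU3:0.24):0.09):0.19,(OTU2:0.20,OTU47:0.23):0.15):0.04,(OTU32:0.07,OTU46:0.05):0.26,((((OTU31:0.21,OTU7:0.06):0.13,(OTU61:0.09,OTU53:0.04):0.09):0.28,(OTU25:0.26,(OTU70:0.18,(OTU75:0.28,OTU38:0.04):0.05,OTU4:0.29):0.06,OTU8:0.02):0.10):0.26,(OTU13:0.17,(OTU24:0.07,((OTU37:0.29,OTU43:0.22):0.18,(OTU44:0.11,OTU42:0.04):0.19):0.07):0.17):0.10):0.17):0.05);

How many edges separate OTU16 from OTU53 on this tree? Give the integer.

10

The MRCA of OTU16 and OTU53 is the node subtending ((((OTU71,OTU49),((OTU68,OTU16),OTU3)),(OTU2,OTU47)),(OTU32,OTU46),((((OTU31,OTU7),(OTU61,OTU53)),(OTU25,(OTU70,(OTU75,OTU38),OTU4),OTU8)),(OTU13,(OTU24,((OTU37,OTU43),(OTU44,OTU42)))))).
From OTU16 up to that node: 5 branches. From OTU53 up to the same node: 5 branches. Total: 5 + 5 = 10.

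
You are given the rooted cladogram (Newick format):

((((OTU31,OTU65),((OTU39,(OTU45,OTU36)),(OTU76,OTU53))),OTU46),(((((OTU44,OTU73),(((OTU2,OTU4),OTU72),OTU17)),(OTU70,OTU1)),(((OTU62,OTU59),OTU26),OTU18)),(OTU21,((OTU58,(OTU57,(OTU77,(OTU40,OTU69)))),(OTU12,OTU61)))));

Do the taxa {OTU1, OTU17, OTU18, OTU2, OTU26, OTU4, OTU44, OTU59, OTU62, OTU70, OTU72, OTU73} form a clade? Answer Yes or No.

The most recent common ancestor of these taxa subtends ((((OTU44,OTU73),(((OTU2,OTU4),OTU72),OTU17)),(OTU70,OTU1)),(((OTU62,OTU59),OTU26),OTU18)).
That clade has exactly 12 tips — every listed taxon and nothing else — so the group is monophyletic.

Yes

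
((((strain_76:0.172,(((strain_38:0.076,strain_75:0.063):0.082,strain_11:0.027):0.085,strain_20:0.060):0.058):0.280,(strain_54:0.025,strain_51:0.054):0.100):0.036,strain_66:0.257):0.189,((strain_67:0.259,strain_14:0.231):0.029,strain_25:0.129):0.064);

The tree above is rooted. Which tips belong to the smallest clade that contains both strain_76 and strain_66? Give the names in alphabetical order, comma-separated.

Tracing strain_76: it sits inside (strain_76,(((strain_38,strain_75),strain_11),strain_20)).
Tracing strain_66: it sits inside (((strain_76,(((strain_38,strain_75),strain_11),strain_20)),(strain_54,strain_51)),strain_66).
The smallest clade enclosing both is (((strain_76,(((strain_38,strain_75),strain_11),strain_20)),(strain_54,strain_51)),strain_66); the answer is its 8 terminal taxa in alphabetical order.

strain_11, strain_20, strain_38, strain_51, strain_54, strain_66, strain_75, strain_76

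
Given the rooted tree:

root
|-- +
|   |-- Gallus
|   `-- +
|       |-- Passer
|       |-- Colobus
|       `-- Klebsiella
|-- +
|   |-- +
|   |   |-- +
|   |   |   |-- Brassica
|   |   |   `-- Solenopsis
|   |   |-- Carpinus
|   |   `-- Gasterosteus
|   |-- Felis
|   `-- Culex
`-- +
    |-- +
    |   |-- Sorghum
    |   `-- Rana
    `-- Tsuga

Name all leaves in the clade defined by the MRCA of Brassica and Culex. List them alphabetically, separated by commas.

Brassica, Carpinus, Culex, Felis, Gasterosteus, Solenopsis

Tracing Brassica: it sits inside (Brassica,Solenopsis).
Tracing Culex: it sits inside (((Brassica,Solenopsis),Carpinus,Gasterosteus),Felis,Culex).
The smallest clade enclosing both is (((Brassica,Solenopsis),Carpinus,Gasterosteus),Felis,Culex); the answer is its 6 terminal taxa in alphabetical order.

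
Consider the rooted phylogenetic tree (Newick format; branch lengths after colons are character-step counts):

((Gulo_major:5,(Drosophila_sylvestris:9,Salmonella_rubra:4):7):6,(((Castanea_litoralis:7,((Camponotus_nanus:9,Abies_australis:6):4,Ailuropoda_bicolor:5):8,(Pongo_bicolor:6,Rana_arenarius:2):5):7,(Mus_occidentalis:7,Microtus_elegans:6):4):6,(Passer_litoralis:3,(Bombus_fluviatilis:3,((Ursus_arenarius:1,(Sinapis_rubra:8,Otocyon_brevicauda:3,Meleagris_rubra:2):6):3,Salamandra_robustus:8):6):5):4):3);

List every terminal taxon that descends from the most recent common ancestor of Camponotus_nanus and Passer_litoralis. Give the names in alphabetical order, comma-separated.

Abies_australis, Ailuropoda_bicolor, Bombus_fluviatilis, Camponotus_nanus, Castanea_litoralis, Meleagris_rubra, Microtus_elegans, Mus_occidentalis, Otocyon_brevicauda, Passer_litoralis, Pongo_bicolor, Rana_arenarius, Salamandra_robustus, Sinapis_rubra, Ursus_arenarius

Tracing Camponotus_nanus: it sits inside (Camponotus_nanus,Abies_australis).
Tracing Passer_litoralis: it sits inside (Passer_litoralis,(Bombus_fluviatilis,((Ursus_arenarius,(Sinapis_rubra,Otocyon_brevicauda,Meleagris_rubra)),Salamandra_robustus))).
The smallest clade enclosing both is (((Castanea_litoralis,((Camponotus_nanus,Abies_australis),Ailuropoda_bicolor),(Pongo_bicolor,Rana_arenarius)),(Mus_occidentalis,Microtus_elegans)),(Passer_litoralis,(Bombus_fluviatilis,((Ursus_arenarius,(Sinapis_rubra,Otocyon_brevicauda,Meleagris_rubra)),Salamandra_robustus)))); the answer is its 15 terminal taxa in alphabetical order.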